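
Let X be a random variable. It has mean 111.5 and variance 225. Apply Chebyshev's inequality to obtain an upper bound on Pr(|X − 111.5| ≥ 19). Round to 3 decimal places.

Chebyshev: Pr(|X − μ| ≥ t) ≤ Var(X)/t².
Bound = 225 / 361 = 0.6233.

0.623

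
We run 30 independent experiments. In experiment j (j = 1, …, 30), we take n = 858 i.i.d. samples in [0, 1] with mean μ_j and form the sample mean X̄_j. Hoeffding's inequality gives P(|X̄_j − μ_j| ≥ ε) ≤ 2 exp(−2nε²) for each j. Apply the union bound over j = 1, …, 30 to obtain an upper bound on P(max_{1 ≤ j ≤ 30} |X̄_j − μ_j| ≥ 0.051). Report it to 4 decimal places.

0.6914

Per-experiment Hoeffding bound: 2·exp(−2·858·0.051²) = 2·exp(−4.46332) = 0.023048.
Union bound over 30 events: 30·0.023048 = 0.69145.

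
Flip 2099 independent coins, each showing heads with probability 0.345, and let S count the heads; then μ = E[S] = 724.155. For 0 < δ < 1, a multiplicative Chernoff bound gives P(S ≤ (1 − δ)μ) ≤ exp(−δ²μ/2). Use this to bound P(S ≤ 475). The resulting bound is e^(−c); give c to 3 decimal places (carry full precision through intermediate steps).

Write 475 = (1 − δ)μ, so δ = 1 − 475/724.155 = 0.3440631…
Then the exponent is δ²μ/2 = (μ − 475)²/(2μ) = 42.862518.

42.863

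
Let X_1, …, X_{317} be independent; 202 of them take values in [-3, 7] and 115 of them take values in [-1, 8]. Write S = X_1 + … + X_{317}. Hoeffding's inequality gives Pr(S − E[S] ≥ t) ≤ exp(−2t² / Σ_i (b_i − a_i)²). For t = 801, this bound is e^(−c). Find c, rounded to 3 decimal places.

43.476

Σ(b_i − a_i)² = 202·10² + 115·9² = 29515.
c = 2t² / 29515 = 2·801² / 29515 = 43.4763.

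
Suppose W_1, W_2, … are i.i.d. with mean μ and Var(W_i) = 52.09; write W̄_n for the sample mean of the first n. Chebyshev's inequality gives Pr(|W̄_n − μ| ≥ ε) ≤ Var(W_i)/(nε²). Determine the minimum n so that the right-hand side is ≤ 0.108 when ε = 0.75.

858

Require 52.09/(n·0.75²) ≤ 0.108, i.e. n ≥ 52.09/(0.108·0.75²) = 857.449.
The smallest integer n is 858.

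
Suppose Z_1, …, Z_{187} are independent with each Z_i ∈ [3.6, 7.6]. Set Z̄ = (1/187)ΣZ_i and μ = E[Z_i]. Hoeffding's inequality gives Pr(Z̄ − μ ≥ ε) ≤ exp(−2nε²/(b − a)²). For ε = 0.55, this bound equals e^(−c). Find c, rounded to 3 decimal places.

7.071

c = 2nε²/(b − a)² = 2·187·0.55² / 4² = 7.0709.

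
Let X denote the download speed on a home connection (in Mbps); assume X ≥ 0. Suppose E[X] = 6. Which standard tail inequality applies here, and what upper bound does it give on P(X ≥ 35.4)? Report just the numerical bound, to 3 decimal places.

Only the mean of a non-negative variable is known, so Markov's inequality is the applicable tail bound.
Markov's inequality: for a non-negative random variable, P(X ≥ a) ≤ E[X]/a.
Here E[X] = 6 and a = 35.4, so the bound is 6/35.4 = 0.1695.

0.169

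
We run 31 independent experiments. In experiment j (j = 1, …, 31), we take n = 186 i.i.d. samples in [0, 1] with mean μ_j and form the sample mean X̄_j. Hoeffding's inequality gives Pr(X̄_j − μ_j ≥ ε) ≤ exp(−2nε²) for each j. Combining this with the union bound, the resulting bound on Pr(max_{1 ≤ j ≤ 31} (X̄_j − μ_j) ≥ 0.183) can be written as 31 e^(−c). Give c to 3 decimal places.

12.458

Union bound over the 31 events: Pr(max_{1 ≤ j ≤ 31} (X̄_j − μ_j) ≥ 0.183) ≤ 31·exp(−2nε²) = 31 exp(−2·186·0.183²).
So c = 2·186·0.183² = 12.4579.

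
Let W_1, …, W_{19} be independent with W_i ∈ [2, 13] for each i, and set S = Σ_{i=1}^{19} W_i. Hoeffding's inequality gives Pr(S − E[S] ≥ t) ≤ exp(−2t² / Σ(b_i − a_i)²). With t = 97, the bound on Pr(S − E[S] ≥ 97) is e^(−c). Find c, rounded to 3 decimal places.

Σ(b_i − a_i)² = 19·(11)² = 2299.
c = 2t²/2299 = 2·97²/2299 = 8.1853.

8.185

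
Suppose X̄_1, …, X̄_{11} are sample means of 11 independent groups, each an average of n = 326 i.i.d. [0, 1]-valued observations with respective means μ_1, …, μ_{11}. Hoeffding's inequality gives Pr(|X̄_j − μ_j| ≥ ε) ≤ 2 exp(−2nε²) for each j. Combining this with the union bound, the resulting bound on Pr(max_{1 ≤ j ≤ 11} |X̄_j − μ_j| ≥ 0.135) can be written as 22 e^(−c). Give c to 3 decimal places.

11.883

Union bound over the 11 events: Pr(max_{1 ≤ j ≤ 11} |X̄_j − μ_j| ≥ 0.135) ≤ 11·2·exp(−2nε²) = 22 exp(−2·326·0.135²).
So c = 2·326·0.135² = 11.8827.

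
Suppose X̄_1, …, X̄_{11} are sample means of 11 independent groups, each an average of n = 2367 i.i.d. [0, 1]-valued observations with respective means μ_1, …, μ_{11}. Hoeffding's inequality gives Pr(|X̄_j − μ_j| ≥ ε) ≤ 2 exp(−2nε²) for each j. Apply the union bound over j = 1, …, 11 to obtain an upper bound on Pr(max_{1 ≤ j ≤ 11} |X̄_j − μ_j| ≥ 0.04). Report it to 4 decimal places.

Per-experiment Hoeffding bound: 2·exp(−2·2367·0.04²) = 2·exp(−7.57440) = 0.0010269.
Union bound over 11 events: 11·0.0010269 = 0.01130.

0.0113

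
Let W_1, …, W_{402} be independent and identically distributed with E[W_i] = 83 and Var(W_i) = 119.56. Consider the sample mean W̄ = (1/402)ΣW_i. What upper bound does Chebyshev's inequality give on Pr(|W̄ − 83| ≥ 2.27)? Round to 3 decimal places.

Var(W̄) = Var(W_i)/n = 119.56/402 = 0.29741.
Chebyshev: Pr(|W̄ − 83| ≥ 2.27) ≤ Var(W̄)/(2.27)² = 119.56/(402·2.27²) = 0.0577.

0.058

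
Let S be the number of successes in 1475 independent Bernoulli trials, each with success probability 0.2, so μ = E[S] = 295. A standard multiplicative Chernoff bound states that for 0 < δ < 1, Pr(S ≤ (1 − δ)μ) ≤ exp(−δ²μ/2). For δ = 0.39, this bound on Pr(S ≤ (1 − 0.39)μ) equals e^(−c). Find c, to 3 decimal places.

c = δ²μ/2 = 0.39²·295/2 = 22.4348.

22.435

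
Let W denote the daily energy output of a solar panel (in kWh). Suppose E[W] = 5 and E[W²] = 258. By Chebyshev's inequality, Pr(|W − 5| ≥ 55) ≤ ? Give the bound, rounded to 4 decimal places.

Var(W) = E[W²] − (E[W])² = 258 − 25 = 233.
Chebyshev's inequality: Pr(|W − μ| ≥ t) ≤ Var(W)/t² = 233/3025 = 0.0770.

0.0770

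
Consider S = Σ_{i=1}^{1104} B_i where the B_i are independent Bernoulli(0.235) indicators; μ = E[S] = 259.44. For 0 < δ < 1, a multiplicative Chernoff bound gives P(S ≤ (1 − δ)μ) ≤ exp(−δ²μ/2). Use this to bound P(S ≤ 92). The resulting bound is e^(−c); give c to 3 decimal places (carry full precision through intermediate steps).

54.032

Write 92 = (1 − δ)μ, so δ = 1 − 92/259.44 = 0.6453901…
Then the exponent is δ²μ/2 = (μ − 92)²/(2μ) = 54.032057.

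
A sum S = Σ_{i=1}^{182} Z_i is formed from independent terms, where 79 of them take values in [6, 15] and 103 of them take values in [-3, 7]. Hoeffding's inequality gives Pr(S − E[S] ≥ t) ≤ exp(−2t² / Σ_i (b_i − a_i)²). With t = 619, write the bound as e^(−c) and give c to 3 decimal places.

Σ(b_i − a_i)² = 79·9² + 103·10² = 16699.
c = 2t² / 16699 = 2·619² / 16699 = 45.8903.

45.890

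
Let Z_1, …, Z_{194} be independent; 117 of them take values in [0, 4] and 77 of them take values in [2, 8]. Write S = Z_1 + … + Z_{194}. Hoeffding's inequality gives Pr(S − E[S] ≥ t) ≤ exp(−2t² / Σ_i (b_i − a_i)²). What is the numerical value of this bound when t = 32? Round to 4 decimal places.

Σ(b_i − a_i)² = 117·4² + 77·6² = 4644.
Exponent = 2·32² / 4644 = 0.44100.
Bound = exp(−0.44100) = 0.64339.

0.6434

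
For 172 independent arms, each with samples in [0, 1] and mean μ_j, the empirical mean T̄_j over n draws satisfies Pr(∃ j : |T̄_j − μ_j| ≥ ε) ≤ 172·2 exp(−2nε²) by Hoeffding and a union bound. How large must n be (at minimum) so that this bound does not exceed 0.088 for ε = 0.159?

Need 2·172·exp(−2nε²) ≤ 0.088, i.e. exp(−2nε²) ≤ 0.088/344.
So 2nε² ≥ ln(344/0.088) = 8.271060.
Hence n ≥ 8.271060/(2·0.159²) = 163.583.
The smallest integer n is 164.

164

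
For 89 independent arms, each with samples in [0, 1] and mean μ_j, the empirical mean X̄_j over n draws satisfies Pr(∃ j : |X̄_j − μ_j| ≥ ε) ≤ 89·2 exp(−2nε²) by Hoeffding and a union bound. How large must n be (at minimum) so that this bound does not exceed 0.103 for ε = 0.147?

Need 2·89·exp(−2nε²) ≤ 0.103, i.e. exp(−2nε²) ≤ 0.103/178.
So 2nε² ≥ ln(178/0.103) = 7.454810.
Hence n ≥ 7.454810/(2·0.147²) = 172.493.
The smallest integer n is 173.

173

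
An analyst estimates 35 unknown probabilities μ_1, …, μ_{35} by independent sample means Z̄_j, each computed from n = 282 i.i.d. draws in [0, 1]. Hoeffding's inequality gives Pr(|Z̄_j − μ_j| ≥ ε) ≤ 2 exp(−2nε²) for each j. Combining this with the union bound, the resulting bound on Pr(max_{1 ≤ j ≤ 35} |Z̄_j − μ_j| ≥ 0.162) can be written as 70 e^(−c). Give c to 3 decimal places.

Union bound over the 35 events: Pr(max_{1 ≤ j ≤ 35} |Z̄_j − μ_j| ≥ 0.162) ≤ 35·2·exp(−2nε²) = 70 exp(−2·282·0.162²).
So c = 2·282·0.162² = 14.8016.

14.802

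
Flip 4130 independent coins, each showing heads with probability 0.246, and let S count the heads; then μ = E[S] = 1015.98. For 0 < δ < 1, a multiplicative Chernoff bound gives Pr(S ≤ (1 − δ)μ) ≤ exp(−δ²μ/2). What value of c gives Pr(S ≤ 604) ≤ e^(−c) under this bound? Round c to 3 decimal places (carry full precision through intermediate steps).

83.529

Write 604 = (1 − δ)μ, so δ = 1 − 604/1015.98 = 0.4055001…
Then the exponent is δ²μ/2 = (μ − 604)²/(2μ) = 83.528967.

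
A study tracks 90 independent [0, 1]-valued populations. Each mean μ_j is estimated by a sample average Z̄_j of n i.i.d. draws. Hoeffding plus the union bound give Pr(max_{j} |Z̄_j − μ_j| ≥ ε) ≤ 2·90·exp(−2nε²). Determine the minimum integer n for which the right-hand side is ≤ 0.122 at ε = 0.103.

344

Need 2·90·exp(−2nε²) ≤ 0.122, i.e. exp(−2nε²) ≤ 0.122/180.
So 2nε² ≥ ln(180/0.122) = 7.296691.
Hence n ≥ 7.296691/(2·0.103²) = 343.892.
The smallest integer n is 344.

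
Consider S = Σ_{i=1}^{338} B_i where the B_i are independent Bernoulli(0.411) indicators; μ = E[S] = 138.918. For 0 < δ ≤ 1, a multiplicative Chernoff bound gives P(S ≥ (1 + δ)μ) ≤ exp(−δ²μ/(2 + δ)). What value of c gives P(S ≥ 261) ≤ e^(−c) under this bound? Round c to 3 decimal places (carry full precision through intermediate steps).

37.268

Write 261 = (1 + δ)μ, so δ = 261/138.918 − 1 = 0.8788062…
Then the exponent is δ²μ/(2 + δ) = (261 − μ)² / (μ·(2 + δ)) = 37.267677.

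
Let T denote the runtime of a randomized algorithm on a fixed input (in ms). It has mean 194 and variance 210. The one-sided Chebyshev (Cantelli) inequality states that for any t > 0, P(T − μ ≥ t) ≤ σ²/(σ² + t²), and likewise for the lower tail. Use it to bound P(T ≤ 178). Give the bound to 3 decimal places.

0.451

Here σ² = 210 and t = 16, so σ² + t² = 466.
Cantelli's bound: 210/466 = 0.4506.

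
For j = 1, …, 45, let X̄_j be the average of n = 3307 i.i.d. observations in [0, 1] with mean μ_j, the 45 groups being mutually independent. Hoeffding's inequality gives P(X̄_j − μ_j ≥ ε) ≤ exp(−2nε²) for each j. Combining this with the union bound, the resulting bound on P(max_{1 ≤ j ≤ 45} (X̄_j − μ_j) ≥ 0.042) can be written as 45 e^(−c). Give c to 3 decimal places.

Union bound over the 45 events: P(max_{1 ≤ j ≤ 45} (X̄_j − μ_j) ≥ 0.042) ≤ 45·exp(−2nε²) = 45 exp(−2·3307·0.042²).
So c = 2·3307·0.042² = 11.6671.

11.667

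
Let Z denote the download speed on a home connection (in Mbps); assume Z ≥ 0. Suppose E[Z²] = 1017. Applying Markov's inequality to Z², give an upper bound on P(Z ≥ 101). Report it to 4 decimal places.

Since Z ≥ 0, the event {Z ≥ 101} is the same as {Z² ≥ 10201}.
Markov's inequality applied to Z² gives P(Z² ≥ 10201) ≤ E[Z²]/10201 = 1017/10201 = 0.0997.

0.0997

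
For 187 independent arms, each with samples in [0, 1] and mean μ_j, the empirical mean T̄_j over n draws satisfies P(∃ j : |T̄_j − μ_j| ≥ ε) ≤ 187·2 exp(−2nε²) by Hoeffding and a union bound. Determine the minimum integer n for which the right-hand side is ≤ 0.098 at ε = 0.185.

121

Need 2·187·exp(−2nε²) ≤ 0.098, i.e. exp(−2nε²) ≤ 0.098/374.
So 2nε² ≥ ln(374/0.098) = 8.247044.
Hence n ≥ 8.247044/(2·0.185²) = 120.483.
The smallest integer n is 121.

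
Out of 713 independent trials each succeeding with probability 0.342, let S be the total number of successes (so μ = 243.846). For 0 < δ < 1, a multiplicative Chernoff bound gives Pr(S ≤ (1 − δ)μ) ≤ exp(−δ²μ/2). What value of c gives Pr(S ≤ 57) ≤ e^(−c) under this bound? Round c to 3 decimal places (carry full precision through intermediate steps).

71.585

Write 57 = (1 − δ)μ, so δ = 1 − 57/243.846 = 0.7662459…
Then the exponent is δ²μ/2 = (μ − 57)²/(2μ) = 71.584992.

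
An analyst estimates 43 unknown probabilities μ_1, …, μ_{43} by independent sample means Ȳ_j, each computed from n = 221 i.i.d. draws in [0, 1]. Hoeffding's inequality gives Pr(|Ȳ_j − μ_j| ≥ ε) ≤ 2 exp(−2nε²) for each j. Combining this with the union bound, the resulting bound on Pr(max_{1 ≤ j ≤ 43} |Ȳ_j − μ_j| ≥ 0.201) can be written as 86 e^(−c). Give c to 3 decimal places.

17.857

Union bound over the 43 events: Pr(max_{1 ≤ j ≤ 43} |Ȳ_j − μ_j| ≥ 0.201) ≤ 43·2·exp(−2nε²) = 86 exp(−2·221·0.201²).
So c = 2·221·0.201² = 17.8572.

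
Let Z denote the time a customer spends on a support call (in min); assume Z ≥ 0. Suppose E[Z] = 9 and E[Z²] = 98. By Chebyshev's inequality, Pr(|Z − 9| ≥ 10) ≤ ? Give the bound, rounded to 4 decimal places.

Var(Z) = E[Z²] − (E[Z])² = 98 − 81 = 17.
Chebyshev's inequality: Pr(|Z − μ| ≥ t) ≤ Var(Z)/t² = 17/100 = 0.1700.

0.1700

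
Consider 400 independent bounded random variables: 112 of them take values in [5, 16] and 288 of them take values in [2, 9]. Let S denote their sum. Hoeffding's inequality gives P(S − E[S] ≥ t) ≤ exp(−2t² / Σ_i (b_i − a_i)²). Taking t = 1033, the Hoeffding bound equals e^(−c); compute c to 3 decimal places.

77.146

Σ(b_i − a_i)² = 112·11² + 288·7² = 27664.
c = 2t² / 27664 = 2·1033² / 27664 = 77.1464.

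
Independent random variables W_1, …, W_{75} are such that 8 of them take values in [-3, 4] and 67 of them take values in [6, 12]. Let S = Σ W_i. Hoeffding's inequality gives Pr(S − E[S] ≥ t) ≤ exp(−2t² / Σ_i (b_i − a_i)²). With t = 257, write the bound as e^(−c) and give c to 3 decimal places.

Σ(b_i − a_i)² = 8·7² + 67·6² = 2804.
c = 2t² / 2804 = 2·257² / 2804 = 47.1106.

47.111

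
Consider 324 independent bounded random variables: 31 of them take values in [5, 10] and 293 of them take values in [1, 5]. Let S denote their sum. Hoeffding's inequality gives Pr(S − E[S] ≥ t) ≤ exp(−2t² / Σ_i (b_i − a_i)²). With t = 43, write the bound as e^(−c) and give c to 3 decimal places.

Σ(b_i − a_i)² = 31·5² + 293·4² = 5463.
c = 2t² / 5463 = 2·43² / 5463 = 0.6769.

0.677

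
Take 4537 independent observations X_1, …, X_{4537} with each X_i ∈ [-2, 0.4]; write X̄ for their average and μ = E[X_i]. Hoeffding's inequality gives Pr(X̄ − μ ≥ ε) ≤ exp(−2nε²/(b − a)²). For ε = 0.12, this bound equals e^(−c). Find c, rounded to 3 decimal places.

22.685

c = 2nε²/(b − a)² = 2·4537·0.12² / 2.4² = 22.6850.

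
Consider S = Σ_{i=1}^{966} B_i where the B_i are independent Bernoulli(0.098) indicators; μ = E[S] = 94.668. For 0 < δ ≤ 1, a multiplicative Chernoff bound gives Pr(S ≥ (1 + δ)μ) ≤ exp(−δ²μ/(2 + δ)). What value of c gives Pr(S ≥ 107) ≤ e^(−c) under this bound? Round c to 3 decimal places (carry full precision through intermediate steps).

Write 107 = (1 + δ)μ, so δ = 107/94.668 − 1 = 0.1302658…
Then the exponent is δ²μ/(2 + δ) = (107 − μ)² / (μ·(2 + δ)) = 0.754102.

0.754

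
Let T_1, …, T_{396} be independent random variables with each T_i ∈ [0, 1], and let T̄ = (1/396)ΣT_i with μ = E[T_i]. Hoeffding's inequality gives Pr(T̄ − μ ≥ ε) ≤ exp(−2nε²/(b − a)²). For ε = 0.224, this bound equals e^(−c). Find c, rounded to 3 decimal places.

39.739

c = 2nε²/(b − a)² = 2·396·0.224² / 1² = 39.7394.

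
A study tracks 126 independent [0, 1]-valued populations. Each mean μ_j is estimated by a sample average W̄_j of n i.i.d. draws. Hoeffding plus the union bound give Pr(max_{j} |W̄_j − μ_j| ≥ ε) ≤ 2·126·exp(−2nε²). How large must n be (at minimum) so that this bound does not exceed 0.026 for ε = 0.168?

Need 2·126·exp(−2nε²) ≤ 0.026, i.e. exp(−2nε²) ≤ 0.026/252.
So 2nε² ≥ ln(252/0.026) = 9.179088.
Hence n ≥ 9.179088/(2·0.168²) = 162.611.
The smallest integer n is 163.

163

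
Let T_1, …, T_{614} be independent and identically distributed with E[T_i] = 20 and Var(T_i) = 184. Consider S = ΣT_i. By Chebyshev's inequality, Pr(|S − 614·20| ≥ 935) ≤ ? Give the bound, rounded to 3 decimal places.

Var(S) = n·Var(T_i) = 614·184 = 112976.
Chebyshev: Pr(|S − 614·20| ≥ 935) ≤ Var(S)/935² = 112976/874225 = 0.1292.

0.129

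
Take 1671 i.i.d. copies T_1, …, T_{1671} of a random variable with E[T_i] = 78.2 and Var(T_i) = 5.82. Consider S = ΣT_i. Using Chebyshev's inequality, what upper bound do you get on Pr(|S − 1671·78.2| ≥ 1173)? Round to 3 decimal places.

0.007

Var(S) = n·Var(T_i) = 1671·5.82 = 9725.22.
Chebyshev: Pr(|S − 1671·78.2| ≥ 1173) ≤ Var(S)/1173² = 9725.22/1375929 = 0.0071.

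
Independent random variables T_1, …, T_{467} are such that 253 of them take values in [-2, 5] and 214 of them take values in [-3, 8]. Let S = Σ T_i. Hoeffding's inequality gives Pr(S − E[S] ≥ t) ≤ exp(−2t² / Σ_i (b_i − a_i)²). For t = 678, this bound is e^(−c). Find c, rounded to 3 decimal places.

Σ(b_i − a_i)² = 253·7² + 214·11² = 38291.
c = 2t² / 38291 = 2·678² / 38291 = 24.0100.

24.010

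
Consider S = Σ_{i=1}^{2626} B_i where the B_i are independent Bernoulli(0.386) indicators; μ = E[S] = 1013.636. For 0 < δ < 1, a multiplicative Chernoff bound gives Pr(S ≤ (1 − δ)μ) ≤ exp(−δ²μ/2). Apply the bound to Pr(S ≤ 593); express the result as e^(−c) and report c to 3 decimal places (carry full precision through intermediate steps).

Write 593 = (1 − δ)μ, so δ = 1 − 593/1013.636 = 0.4149774…
Then the exponent is δ²μ/2 = (μ − 593)²/(2μ) = 87.277210.

87.277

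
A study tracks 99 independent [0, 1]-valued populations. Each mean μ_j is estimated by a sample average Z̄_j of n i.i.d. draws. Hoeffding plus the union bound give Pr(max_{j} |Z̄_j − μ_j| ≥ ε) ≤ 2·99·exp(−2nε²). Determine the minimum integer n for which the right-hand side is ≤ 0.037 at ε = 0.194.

Need 2·99·exp(−2nε²) ≤ 0.037, i.e. exp(−2nε²) ≤ 0.037/198.
So 2nε² ≥ ln(198/0.037) = 8.585104.
Hence n ≥ 8.585104/(2·0.194²) = 114.054.
The smallest integer n is 115.

115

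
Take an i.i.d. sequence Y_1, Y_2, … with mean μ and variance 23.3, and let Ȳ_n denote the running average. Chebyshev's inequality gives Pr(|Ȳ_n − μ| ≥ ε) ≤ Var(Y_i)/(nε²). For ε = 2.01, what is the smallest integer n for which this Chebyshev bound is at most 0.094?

62

Require 23.3/(n·2.01²) ≤ 0.094, i.e. n ≥ 23.3/(0.094·2.01²) = 61.353.
The smallest integer n is 62.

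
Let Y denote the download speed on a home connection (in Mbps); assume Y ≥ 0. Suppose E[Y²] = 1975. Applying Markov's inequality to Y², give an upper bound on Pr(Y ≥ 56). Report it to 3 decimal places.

Since Y ≥ 0, the event {Y ≥ 56} is the same as {Y² ≥ 3136}.
Markov's inequality applied to Y² gives Pr(Y² ≥ 3136) ≤ E[Y²]/3136 = 1975/3136 = 0.6298.

0.630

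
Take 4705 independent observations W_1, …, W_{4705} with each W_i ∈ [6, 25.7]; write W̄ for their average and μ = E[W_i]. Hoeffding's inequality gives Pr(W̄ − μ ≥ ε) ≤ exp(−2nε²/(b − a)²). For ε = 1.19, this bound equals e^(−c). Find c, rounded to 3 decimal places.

c = 2nε²/(b − a)² = 2·4705·1.19² / 19.7² = 34.3361.

34.336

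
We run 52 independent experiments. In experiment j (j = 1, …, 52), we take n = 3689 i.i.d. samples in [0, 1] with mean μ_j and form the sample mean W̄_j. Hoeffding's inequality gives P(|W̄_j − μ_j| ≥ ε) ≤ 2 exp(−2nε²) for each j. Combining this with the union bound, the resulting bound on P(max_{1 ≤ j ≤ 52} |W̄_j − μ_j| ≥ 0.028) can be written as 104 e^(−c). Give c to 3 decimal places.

5.784

Union bound over the 52 events: P(max_{1 ≤ j ≤ 52} |W̄_j − μ_j| ≥ 0.028) ≤ 52·2·exp(−2nε²) = 104 exp(−2·3689·0.028²).
So c = 2·3689·0.028² = 5.7844.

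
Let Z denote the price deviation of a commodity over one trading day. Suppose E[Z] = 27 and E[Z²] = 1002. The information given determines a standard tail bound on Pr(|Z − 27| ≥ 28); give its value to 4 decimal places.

The first two moments determine the variance, so Chebyshev's inequality is the sharpest standard bound available.
Var(Z) = E[Z²] − (E[Z])² = 1002 − 729 = 273.
Chebyshev's inequality: Pr(|Z − μ| ≥ t) ≤ Var(Z)/t² = 273/784 = 0.3482.

0.3482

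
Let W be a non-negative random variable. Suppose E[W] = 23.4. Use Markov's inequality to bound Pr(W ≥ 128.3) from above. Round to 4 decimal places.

0.1824

Markov's inequality: for a non-negative random variable, Pr(W ≥ a) ≤ E[W]/a.
Here E[W] = 23.4 and a = 128.3, so the bound is 23.4/128.3 = 0.1824.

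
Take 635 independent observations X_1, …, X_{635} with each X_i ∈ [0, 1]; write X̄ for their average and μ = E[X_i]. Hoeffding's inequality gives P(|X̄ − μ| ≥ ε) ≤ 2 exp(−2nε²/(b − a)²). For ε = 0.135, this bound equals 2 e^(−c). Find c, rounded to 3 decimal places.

23.146

c = 2nε²/(b − a)² = 2·635·0.135² / 1² = 23.1457.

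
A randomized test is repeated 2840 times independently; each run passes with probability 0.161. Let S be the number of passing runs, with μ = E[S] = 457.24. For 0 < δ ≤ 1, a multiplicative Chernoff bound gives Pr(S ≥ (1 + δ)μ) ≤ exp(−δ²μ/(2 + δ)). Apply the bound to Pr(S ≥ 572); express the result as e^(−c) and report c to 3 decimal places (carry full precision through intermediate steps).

12.796

Write 572 = (1 + δ)μ, so δ = 572/457.24 − 1 = 0.2509842…
Then the exponent is δ²μ/(2 + δ) = (572 − μ)² / (μ·(2 + δ)) = 12.795711.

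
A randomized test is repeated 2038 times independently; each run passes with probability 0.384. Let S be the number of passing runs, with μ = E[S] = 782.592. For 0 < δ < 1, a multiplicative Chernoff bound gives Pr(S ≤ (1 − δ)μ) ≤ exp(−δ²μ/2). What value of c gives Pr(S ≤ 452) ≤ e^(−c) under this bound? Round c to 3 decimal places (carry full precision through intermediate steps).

Write 452 = (1 − δ)μ, so δ = 1 − 452/782.592 = 0.4224321…
Then the exponent is δ²μ/2 = (μ − 452)²/(2μ) = 69.826340.

69.826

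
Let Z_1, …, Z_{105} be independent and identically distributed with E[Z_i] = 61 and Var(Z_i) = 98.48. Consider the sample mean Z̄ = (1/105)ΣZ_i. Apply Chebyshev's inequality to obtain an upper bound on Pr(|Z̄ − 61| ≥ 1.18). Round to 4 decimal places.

Var(Z̄) = Var(Z_i)/n = 98.48/105 = 0.9379.
Chebyshev: Pr(|Z̄ − 61| ≥ 1.18) ≤ Var(Z̄)/(1.18)² = 98.48/(105·1.18²) = 0.6736.

0.6736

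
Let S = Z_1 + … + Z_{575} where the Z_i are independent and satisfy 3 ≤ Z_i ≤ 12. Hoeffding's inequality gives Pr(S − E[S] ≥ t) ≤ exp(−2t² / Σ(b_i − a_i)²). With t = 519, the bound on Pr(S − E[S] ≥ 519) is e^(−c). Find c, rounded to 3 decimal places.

Σ(b_i − a_i)² = 575·(9)² = 46575.
c = 2t²/46575 = 2·519²/46575 = 11.5668.

11.567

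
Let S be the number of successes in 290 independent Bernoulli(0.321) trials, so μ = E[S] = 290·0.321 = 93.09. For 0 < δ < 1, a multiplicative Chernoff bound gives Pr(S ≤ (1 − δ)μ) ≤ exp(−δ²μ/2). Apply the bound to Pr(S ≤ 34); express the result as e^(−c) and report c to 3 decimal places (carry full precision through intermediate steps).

Write 34 = (1 − δ)μ, so δ = 1 − 34/93.09 = 0.6347621…
Then the exponent is δ²μ/2 = (μ − 34)²/(2μ) = 18.754045.

18.754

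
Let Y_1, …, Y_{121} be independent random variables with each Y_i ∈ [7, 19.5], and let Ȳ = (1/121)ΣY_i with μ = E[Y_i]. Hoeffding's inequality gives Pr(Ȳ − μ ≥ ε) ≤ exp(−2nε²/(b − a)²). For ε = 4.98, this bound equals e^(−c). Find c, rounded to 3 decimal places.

c = 2nε²/(b − a)² = 2·121·4.98² / 12.5² = 38.4109.

38.411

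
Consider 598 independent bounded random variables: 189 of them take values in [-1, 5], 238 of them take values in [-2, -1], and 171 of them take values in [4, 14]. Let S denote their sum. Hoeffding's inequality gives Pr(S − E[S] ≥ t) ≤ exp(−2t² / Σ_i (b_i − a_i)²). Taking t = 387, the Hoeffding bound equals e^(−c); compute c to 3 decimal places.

12.407

Σ(b_i − a_i)² = 189·6² + 238·1² + 171·10² = 24142.
c = 2t² / 24142 = 2·387² / 24142 = 12.4073.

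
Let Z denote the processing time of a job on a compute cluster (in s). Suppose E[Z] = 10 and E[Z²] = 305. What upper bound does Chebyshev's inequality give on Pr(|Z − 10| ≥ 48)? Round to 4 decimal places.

0.0890

Var(Z) = E[Z²] − (E[Z])² = 305 − 100 = 205.
Chebyshev's inequality: Pr(|Z − μ| ≥ t) ≤ Var(Z)/t² = 205/2304 = 0.0890.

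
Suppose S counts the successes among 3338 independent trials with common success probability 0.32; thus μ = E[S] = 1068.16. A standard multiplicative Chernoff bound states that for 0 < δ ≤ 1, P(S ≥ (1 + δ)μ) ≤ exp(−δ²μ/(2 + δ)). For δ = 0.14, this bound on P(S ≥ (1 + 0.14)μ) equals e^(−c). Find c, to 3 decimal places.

9.783

c = δ²μ/(2 + δ) = 0.14²·1068.16/(2 + 0.14) = 9.7831.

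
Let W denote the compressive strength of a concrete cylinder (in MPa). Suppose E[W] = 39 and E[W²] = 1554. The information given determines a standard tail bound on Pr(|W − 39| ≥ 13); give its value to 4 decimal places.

0.1953

The first two moments determine the variance, so Chebyshev's inequality is the sharpest standard bound available.
Var(W) = E[W²] − (E[W])² = 1554 − 1521 = 33.
Chebyshev's inequality: Pr(|W − μ| ≥ t) ≤ Var(W)/t² = 33/169 = 0.1953.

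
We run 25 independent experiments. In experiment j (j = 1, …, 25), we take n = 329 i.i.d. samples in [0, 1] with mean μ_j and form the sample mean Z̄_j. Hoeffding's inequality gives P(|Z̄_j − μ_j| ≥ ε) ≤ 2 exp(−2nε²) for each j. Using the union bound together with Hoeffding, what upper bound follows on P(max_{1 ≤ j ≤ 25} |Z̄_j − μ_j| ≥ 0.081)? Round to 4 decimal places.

Per-experiment Hoeffding bound: 2·exp(−2·329·0.081²) = 2·exp(−4.31714) = 0.026676.
Union bound over 25 events: 25·0.026676 = 0.66690.

0.6669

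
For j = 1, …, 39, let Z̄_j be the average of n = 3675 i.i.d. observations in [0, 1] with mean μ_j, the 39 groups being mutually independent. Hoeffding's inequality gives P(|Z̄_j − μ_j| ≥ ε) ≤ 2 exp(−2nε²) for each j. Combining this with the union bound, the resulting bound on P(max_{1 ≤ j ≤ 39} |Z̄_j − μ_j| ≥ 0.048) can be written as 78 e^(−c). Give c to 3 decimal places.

Union bound over the 39 events: P(max_{1 ≤ j ≤ 39} |Z̄_j − μ_j| ≥ 0.048) ≤ 39·2·exp(−2nε²) = 78 exp(−2·3675·0.048²).
So c = 2·3675·0.048² = 16.9344.

16.934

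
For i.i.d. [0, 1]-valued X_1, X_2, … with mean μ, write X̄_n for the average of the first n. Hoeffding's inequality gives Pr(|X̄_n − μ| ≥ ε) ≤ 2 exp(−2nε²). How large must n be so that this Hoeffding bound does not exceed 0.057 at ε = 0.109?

150

Require 2·exp(−2nε²) ≤ 0.057, i.e. 2nε² ≥ ln(2/0.057) = 3.557851.
So n ≥ 3.557851 / (2·0.109²) = 149.729.
The smallest integer n is 150.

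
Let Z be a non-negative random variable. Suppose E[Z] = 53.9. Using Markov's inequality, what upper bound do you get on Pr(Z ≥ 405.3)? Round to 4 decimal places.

0.1330

Markov's inequality: for a non-negative random variable, Pr(Z ≥ a) ≤ E[Z]/a.
Here E[Z] = 53.9 and a = 405.3, so the bound is 53.9/405.3 = 0.1330.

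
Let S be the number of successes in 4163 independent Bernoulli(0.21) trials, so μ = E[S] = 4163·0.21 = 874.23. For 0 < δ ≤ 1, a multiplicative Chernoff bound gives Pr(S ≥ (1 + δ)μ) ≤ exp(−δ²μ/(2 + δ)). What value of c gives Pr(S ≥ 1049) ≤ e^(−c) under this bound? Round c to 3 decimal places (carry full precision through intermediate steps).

15.882

Write 1049 = (1 + δ)μ, so δ = 1049/874.23 − 1 = 0.1999131…
Then the exponent is δ²μ/(2 + δ) = (1049 − μ)² / (μ·(2 + δ)) = 15.881903.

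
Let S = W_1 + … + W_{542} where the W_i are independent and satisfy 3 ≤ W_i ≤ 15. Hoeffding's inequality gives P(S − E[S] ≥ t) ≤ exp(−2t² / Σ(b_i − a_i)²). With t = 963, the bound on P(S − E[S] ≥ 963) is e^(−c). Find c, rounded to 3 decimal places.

Σ(b_i − a_i)² = 542·(12)² = 78048.
c = 2t²/78048 = 2·963²/78048 = 23.7641.

23.764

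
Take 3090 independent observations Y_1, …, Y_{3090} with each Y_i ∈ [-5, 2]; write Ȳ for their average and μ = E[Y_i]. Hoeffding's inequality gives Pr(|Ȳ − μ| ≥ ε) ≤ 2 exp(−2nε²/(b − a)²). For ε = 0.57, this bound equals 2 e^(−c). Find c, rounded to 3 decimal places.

40.977

c = 2nε²/(b − a)² = 2·3090·0.57² / 7² = 40.9772.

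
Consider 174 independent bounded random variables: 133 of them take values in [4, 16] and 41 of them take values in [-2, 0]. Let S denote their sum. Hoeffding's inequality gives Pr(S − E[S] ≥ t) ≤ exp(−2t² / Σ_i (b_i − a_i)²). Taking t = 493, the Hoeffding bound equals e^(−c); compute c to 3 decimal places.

Σ(b_i − a_i)² = 133·12² + 41·2² = 19316.
c = 2t² / 19316 = 2·493² / 19316 = 25.1656.

25.166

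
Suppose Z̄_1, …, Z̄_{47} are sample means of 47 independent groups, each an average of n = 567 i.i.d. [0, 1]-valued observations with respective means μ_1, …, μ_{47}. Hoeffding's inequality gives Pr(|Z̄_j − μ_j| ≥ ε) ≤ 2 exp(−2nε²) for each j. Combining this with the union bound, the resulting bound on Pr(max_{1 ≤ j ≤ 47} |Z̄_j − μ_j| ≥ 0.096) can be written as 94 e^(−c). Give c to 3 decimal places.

10.451

Union bound over the 47 events: Pr(max_{1 ≤ j ≤ 47} |Z̄_j − μ_j| ≥ 0.096) ≤ 47·2·exp(−2nε²) = 94 exp(−2·567·0.096²).
So c = 2·567·0.096² = 10.4509.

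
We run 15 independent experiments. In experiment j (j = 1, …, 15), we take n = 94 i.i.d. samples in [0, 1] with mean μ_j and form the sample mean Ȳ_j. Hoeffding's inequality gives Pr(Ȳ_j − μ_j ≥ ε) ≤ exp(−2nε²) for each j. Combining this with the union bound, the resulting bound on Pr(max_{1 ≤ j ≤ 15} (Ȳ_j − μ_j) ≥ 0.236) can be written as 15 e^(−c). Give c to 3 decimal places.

Union bound over the 15 events: Pr(max_{1 ≤ j ≤ 15} (Ȳ_j − μ_j) ≥ 0.236) ≤ 15·exp(−2nε²) = 15 exp(−2·94·0.236²).
So c = 2·94·0.236² = 10.4708.

10.471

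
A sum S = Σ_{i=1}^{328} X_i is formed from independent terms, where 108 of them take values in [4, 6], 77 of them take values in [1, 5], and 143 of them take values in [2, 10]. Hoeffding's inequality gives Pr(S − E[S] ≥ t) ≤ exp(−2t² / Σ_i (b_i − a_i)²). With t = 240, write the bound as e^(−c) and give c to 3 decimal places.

10.651

Σ(b_i − a_i)² = 108·2² + 77·4² + 143·8² = 10816.
c = 2t² / 10816 = 2·240² / 10816 = 10.6509.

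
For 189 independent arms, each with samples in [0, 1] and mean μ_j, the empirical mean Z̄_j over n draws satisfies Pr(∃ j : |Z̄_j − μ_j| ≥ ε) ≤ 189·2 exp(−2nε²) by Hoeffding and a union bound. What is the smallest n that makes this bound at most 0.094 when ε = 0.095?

Need 2·189·exp(−2nε²) ≤ 0.094, i.e. exp(−2nε²) ≤ 0.094/378.
So 2nε² ≥ ln(378/0.094) = 8.299355.
Hence n ≥ 8.299355/(2·0.095²) = 459.798.
The smallest integer n is 460.

460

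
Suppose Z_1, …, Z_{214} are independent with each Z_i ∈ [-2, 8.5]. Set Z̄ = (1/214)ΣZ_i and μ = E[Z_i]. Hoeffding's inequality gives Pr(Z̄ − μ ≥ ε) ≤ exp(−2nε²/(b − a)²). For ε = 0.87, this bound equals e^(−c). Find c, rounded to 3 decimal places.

c = 2nε²/(b − a)² = 2·214·0.87² / 10.5² = 2.9384.

2.938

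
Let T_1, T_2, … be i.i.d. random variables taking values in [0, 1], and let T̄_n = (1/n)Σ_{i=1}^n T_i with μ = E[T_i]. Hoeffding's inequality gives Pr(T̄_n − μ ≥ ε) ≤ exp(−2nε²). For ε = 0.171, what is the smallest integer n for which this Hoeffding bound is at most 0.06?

49

Require exp(−2nε²) ≤ 0.06, i.e. 2nε² ≥ ln(1/0.06) = 2.813411.
So n ≥ 2.813411 / (2·0.171²) = 48.107.
The smallest integer n is 49.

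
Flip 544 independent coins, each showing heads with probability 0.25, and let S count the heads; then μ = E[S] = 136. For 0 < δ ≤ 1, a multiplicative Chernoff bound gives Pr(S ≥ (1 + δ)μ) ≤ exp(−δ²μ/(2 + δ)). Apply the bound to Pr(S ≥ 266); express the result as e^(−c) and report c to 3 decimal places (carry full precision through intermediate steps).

Write 266 = (1 + δ)μ, so δ = 266/136 − 1 = 0.9558824…
Then the exponent is δ²μ/(2 + δ) = (266 − μ)² / (μ·(2 + δ)) = 42.039801.

42.040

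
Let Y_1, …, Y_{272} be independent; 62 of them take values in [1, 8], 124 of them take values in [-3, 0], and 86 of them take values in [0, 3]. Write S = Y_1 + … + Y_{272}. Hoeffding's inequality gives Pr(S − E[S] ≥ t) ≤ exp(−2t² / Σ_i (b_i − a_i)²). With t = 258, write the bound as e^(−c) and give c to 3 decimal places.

Σ(b_i − a_i)² = 62·7² + 124·3² + 86·3² = 4928.
c = 2t² / 4928 = 2·258² / 4928 = 27.0146.

27.015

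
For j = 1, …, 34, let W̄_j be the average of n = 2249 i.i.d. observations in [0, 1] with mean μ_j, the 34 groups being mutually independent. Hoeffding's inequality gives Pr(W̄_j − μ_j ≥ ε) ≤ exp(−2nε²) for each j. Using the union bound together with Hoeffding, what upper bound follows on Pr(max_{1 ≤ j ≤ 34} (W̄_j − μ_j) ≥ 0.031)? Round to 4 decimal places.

Per-experiment Hoeffding bound: exp(−2·2249·0.031²) = exp(−4.32258) = 0.013266.
Union bound over 34 events: 34·0.013266 = 0.45103.

0.4510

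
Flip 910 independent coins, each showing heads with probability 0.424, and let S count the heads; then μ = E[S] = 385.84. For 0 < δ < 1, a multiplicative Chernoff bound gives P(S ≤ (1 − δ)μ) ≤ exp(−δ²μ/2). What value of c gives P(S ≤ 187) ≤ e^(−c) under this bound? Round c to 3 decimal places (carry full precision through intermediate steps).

51.235

Write 187 = (1 − δ)μ, so δ = 1 − 187/385.84 = 0.5153431…
Then the exponent is δ²μ/2 = (μ − 187)²/(2μ) = 51.235416.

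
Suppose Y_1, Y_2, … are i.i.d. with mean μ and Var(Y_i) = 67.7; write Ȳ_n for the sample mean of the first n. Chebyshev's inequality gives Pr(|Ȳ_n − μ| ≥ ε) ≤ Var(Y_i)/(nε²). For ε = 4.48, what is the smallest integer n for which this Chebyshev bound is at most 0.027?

Require 67.7/(n·4.48²) ≤ 0.027, i.e. n ≥ 67.7/(0.027·4.48²) = 124.931.
The smallest integer n is 125.

125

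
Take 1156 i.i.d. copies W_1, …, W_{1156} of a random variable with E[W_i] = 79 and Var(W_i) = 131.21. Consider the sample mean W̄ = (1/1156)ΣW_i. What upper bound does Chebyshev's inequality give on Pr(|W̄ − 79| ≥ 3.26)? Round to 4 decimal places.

Var(W̄) = Var(W_i)/n = 131.21/1156 = 0.1135.
Chebyshev: Pr(|W̄ − 79| ≥ 3.26) ≤ Var(W̄)/(3.26)² = 131.21/(1156·3.26²) = 0.0107.

0.0107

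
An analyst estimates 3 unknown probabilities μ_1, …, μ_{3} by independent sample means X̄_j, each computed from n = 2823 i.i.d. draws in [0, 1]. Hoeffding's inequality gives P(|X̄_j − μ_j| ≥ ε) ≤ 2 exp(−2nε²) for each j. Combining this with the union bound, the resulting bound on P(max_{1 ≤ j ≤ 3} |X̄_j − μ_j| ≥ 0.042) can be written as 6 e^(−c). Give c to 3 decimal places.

9.960

Union bound over the 3 events: P(max_{1 ≤ j ≤ 3} |X̄_j − μ_j| ≥ 0.042) ≤ 3·2·exp(−2nε²) = 6 exp(−2·2823·0.042²).
So c = 2·2823·0.042² = 9.9595.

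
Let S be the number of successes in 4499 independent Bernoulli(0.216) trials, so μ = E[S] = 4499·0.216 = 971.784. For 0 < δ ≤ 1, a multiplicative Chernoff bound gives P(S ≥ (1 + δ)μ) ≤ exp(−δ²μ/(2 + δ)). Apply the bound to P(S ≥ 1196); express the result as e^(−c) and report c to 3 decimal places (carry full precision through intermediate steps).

Write 1196 = (1 + δ)μ, so δ = 1196/971.784 − 1 = 0.2307262…
Then the exponent is δ²μ/(2 + δ) = (1196 − μ)² / (μ·(2 + δ)) = 23.190878.

23.191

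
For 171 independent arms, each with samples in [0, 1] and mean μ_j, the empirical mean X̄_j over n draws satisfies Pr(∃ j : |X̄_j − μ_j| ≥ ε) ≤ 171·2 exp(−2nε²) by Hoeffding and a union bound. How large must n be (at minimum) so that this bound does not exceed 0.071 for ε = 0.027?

5817

Need 2·171·exp(−2nε²) ≤ 0.071, i.e. exp(−2nε²) ≤ 0.071/342.
So 2nε² ≥ ln(342/0.071) = 8.479886.
Hence n ≥ 8.479886/(2·0.027²) = 5816.108.
The smallest integer n is 5817.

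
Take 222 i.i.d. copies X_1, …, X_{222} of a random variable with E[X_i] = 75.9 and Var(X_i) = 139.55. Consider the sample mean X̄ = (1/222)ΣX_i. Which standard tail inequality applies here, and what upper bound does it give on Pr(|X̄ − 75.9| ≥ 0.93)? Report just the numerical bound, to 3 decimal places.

0.727

With mean and variance of each term known, Chebyshev's inequality bounds the deviation of the sum (or sample mean).
Var(X̄) = Var(X_i)/n = 139.55/222 = 0.6286.
Chebyshev: Pr(|X̄ − 75.9| ≥ 0.93) ≤ Var(X̄)/(0.93)² = 139.55/(222·0.93²) = 0.7268.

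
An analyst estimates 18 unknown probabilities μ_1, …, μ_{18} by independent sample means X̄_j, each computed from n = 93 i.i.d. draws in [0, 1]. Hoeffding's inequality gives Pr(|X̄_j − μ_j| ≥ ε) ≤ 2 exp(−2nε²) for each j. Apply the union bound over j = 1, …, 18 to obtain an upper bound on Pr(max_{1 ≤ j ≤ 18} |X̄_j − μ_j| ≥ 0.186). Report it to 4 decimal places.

Per-experiment Hoeffding bound: 2·exp(−2·93·0.186²) = 2·exp(−6.43486) = 0.0032093.
Union bound over 18 events: 18·0.0032093 = 0.05777.

0.0578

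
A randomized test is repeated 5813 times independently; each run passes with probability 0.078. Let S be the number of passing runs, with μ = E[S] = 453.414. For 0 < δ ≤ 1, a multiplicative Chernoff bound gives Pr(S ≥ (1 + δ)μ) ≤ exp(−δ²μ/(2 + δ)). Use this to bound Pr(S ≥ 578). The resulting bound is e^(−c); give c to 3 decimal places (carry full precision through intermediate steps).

Write 578 = (1 + δ)μ, so δ = 578/453.414 − 1 = 0.2747732…
Then the exponent is δ²μ/(2 + δ) = (578 − μ)² / (μ·(2 + δ)) = 15.048924.

15.049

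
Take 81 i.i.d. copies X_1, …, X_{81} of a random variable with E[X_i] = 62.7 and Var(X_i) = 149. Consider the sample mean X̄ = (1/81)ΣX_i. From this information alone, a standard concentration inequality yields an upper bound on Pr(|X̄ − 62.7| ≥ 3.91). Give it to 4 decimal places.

With mean and variance of each term known, Chebyshev's inequality bounds the deviation of the sum (or sample mean).
Var(X̄) = Var(X_i)/n = 149/81 = 1.8395.
Chebyshev: Pr(|X̄ − 62.7| ≥ 3.91) ≤ Var(X̄)/(3.91)² = 149/(81·3.91²) = 0.1203.

0.1203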